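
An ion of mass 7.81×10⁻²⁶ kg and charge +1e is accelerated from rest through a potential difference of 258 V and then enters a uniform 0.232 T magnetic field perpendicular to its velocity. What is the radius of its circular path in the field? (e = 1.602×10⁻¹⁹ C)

r ≈ 0.0684 m

Acceleration: |q|V = ½mv² ⇒ v = √(2|q|V/m) = √(2·1.602×10⁻¹⁹·258/7.81×10⁻²⁶) ≈ 3.253×10⁴ m/s.
In the field: r = mv/(|q|B) = (7.81×10⁻²⁶)(3.253×10⁴)/((1.602×10⁻¹⁹)(0.232)) ≈ 0.0684 m.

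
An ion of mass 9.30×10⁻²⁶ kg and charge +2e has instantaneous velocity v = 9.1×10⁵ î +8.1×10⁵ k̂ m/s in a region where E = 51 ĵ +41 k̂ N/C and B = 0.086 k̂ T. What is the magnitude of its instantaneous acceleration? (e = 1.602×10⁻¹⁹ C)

|a| ≈ 2.69×10¹¹ m/s²

v×B = (0, -7.83×10⁴, 0) N/C.
E + v×B = (0, -7.82×10⁴, 41.0) N/C.
F = q(E + v×B) = (3.204×10⁻¹⁹ C)·(0, -7.82×10⁴, 41.0) = (0, -2.51×10⁻¹⁴, 1.31×10⁻¹⁷) N.
|a| = |F|/m = 2.506×10⁻¹⁴/9.30×10⁻²⁶ ≈ 2.69×10¹¹ m/s².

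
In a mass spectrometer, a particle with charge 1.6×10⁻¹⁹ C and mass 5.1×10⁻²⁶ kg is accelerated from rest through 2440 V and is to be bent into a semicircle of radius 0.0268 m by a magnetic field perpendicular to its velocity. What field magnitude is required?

B ≈ 1.47 T

v = √(2|q|V/m) = √(2·1.6×10⁻¹⁹·2440/5.1×10⁻²⁶) ≈ 1.237×10⁵ m/s.
B = mv/(|q|r) = (5.1×10⁻²⁶)(1.237×10⁵)/((1.6×10⁻¹⁹)(0.0268)) ≈ 1.47 T.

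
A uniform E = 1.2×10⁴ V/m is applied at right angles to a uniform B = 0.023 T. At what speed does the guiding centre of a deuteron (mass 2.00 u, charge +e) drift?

v_d ≈ 5.2×10⁵ m/s

In crossed fields the guiding centre drifts at v_d = |E×B|/B² = E/B, independent of charge and mass.
v_d = 1.2×10⁴/0.023 = 5.2×10⁵ m/s.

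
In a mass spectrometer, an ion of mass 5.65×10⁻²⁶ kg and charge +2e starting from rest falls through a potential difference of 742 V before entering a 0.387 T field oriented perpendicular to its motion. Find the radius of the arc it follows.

Acceleration: |q|V = ½mv² ⇒ v = √(2|q|V/m) = √(2·3.204×10⁻¹⁹·742/5.65×10⁻²⁶) ≈ 9.174×10⁴ m/s.
In the field: r = mv/(|q|B) = (5.65×10⁻²⁶)(9.174×10⁴)/((3.204×10⁻¹⁹)(0.387)) ≈ 0.0418 m.

r ≈ 0.0418 m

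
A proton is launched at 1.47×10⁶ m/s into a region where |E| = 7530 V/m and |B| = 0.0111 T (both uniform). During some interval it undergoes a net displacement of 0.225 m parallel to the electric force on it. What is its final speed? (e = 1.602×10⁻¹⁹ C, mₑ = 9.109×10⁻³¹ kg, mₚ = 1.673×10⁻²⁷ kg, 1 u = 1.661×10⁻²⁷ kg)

v_f ≈ 1.58×10⁶ m/s

B does no work; ΔKE = |q|E d.
½mv_f² = ½mv₀² + |q|Ed = ½(1.673×10⁻²⁷)(1.47×10⁶)² + (1.602×10⁻¹⁹)(7530)(0.225) ≈ 1.808×10⁻¹⁵ J + 2.714×10⁻¹⁶ J ≈ 2.079×10⁻¹⁵ J.
v_f = √(2·2.079×10⁻¹⁵/1.673×10⁻²⁷) ≈ 1.58×10⁶ m/s.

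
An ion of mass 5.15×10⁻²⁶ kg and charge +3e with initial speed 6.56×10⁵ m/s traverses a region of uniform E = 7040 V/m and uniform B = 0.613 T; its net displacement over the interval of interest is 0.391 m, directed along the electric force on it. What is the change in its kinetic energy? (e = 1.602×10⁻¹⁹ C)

ΔKE ≈ 1.32×10⁻¹⁵ J

The magnetic force is always ⟂ v and does no work; only the electric force changes KE.
ΔKE = F_E · d = |q|E d = (4.806×10⁻¹⁹)(7040)(0.391) ≈ 1.32×10⁻¹⁵ J.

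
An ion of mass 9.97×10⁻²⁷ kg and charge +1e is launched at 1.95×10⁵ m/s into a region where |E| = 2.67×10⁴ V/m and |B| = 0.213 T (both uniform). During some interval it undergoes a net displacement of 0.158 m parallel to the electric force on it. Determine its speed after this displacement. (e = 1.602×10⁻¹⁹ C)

B does no work; ΔKE = |q|E d.
½mv_f² = ½mv₀² + |q|Ed = ½(9.97×10⁻²⁷)(1.95×10⁵)² + (1.602×10⁻¹⁹)(2.67×10⁴)(0.158) ≈ 1.896×10⁻¹⁶ J + 6.758×10⁻¹⁶ J ≈ 8.654×10⁻¹⁶ J.
v_f = √(2·8.654×10⁻¹⁶/9.97×10⁻²⁷) ≈ 4.17×10⁵ m/s.

v_f ≈ 4.17×10⁵ m/s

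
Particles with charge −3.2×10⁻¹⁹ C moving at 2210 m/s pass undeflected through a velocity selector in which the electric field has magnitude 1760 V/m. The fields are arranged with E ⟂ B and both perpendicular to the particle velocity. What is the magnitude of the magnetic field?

Balance of forces in the selector: qE = qvB ⇒ B = E/v.
B = 1760/2210 = 0.796 T.

B = 0.796 T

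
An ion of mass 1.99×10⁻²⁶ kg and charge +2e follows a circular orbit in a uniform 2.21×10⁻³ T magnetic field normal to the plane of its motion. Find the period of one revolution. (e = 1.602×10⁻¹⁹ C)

T ≈ 1.77×10⁻⁴ s

The cyclotron period depends only on m, q, B: T = 2πm/(|q|B).
T = 2π(1.99×10⁻²⁶)/((3.204×10⁻¹⁹)(2.21×10⁻³)) ≈ 1.77×10⁻⁴ s.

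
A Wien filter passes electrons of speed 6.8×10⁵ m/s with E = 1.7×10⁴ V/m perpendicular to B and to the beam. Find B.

B = 0.025 T

Balance of forces in the selector: qE = qvB ⇒ B = E/v.
B = 1.7×10⁴/6.8×10⁵ = 0.025 T.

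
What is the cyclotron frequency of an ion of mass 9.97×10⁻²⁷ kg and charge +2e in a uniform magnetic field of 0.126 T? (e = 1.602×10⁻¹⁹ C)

f = |q|B/(2πm).
f = (3.204×10⁻¹⁹)(0.126)/(2π·9.97×10⁻²⁷) ≈ 6.44×10⁵ Hz.

f ≈ 6.44×10⁵ Hz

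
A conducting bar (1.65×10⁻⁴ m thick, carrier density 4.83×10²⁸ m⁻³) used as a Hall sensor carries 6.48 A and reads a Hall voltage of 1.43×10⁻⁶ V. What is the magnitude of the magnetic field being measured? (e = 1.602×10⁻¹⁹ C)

From V_H = IB/(n e t), B = V_H n e t / I.
B = (1.43×10⁻⁶)(4.83×10²⁸)(1.602×10⁻¹⁹)(1.65×10⁻⁴)/6.48 ≈ 0.282 T.

B ≈ 0.282 T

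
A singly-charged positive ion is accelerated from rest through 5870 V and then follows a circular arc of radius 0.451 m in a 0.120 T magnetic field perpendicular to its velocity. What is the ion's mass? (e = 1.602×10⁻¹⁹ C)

Combine |q|V = ½mv² and r = mv/(|q|B): eliminate v to get m = qB²r²/(2V).
m = (1.602×10⁻¹⁹)(0.120)²(0.451)²/(2·5870) ≈ 4.00×10⁻²⁶ kg.

m ≈ 4.00×10⁻²⁶ kg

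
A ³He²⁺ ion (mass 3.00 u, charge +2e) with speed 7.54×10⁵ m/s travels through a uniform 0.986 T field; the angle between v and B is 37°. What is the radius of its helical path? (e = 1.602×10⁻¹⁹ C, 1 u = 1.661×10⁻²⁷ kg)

v⊥ = v sinθ = 7.54×10⁵·sin37° ≈ 4.538×10⁵ m/s.
r = m v⊥/(|q|B) = (4.983×10⁻²⁷)(4.538×10⁵)/((3.204×10⁻¹⁹)(0.986)) ≈ 7.16×10⁻³ m.

r ≈ 7.16×10⁻³ m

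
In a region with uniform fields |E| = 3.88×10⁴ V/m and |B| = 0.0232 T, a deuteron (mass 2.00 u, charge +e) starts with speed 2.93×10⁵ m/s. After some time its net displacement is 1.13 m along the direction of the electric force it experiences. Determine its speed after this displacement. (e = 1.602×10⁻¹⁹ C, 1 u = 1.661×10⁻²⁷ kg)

v_f ≈ 2.08×10⁶ m/s

B does no work; ΔKE = |q|E d.
½mv_f² = ½mv₀² + |q|Ed = ½(3.322×10⁻²⁷)(2.93×10⁵)² + (1.602×10⁻¹⁹)(3.88×10⁴)(1.13) ≈ 1.426×10⁻¹⁶ J + 7.024×10⁻¹⁵ J ≈ 7.166×10⁻¹⁵ J.
v_f = √(2·7.166×10⁻¹⁵/3.322×10⁻²⁷) ≈ 2.08×10⁶ m/s.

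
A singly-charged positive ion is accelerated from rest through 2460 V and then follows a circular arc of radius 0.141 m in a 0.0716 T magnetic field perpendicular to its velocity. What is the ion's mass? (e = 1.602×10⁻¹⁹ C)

Combine |q|V = ½mv² and r = mv/(|q|B): eliminate v to get m = qB²r²/(2V).
m = (1.602×10⁻¹⁹)(0.0716)²(0.141)²/(2·2460) ≈ 3.32×10⁻²⁷ kg.

m ≈ 3.32×10⁻²⁷ kg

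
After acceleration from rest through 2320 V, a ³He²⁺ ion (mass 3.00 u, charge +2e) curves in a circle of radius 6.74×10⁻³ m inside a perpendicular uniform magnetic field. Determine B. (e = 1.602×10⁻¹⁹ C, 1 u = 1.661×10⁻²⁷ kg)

v = √(2|q|V/m) = √(2·3.204×10⁻¹⁹·2320/4.983×10⁻²⁷) ≈ 5.462×10⁵ m/s.
B = mv/(|q|r) = (4.983×10⁻²⁷)(5.462×10⁵)/((3.204×10⁻¹⁹)(6.74×10⁻³)) ≈ 1.26 T.

B ≈ 1.26 T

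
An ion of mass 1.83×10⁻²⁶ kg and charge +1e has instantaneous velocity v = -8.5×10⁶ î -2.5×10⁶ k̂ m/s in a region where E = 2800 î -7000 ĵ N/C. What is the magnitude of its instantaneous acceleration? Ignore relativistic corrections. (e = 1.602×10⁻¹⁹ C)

Only an electric field acts, so F = qE = (1.602×10⁻¹⁹ C)·(2800, -7000, 0) = (4.49×10⁻¹⁶, -1.12×10⁻¹⁵, 0) N.
|a| = |F|/m = 1.208×10⁻¹⁵/1.83×10⁻²⁶ ≈ 6.60×10¹⁰ m/s².

|a| ≈ 6.60×10¹⁰ m/s²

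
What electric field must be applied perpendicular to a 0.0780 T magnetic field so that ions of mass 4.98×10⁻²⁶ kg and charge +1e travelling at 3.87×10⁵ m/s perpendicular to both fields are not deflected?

For straight-line motion qE = qvB, so E = vB.
E = 3.87×10⁵ × 0.0780 = 3.02×10⁴ V/m.

E = 3.02×10⁴ V/m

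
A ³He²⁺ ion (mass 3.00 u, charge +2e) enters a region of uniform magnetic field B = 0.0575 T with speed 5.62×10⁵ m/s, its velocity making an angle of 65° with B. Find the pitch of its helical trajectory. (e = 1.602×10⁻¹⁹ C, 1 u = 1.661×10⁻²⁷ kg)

v∥ = v cosθ = 5.62×10⁵·cos65° ≈ 2.375×10⁵ m/s.
T = 2πm/(|q|B) = 2π(4.983×10⁻²⁷)/((3.204×10⁻¹⁹)(0.0575)) ≈ 1.699×10⁻⁶ s.
pitch = v∥ T = (2.375×10⁵)(1.699×10⁻⁶) ≈ 0.404 m.

p ≈ 0.404 m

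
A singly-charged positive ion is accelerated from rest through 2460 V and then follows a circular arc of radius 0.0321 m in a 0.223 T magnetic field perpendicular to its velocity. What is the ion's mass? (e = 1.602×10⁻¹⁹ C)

Combine |q|V = ½mv² and r = mv/(|q|B): eliminate v to get m = qB²r²/(2V).
m = (1.602×10⁻¹⁹)(0.223)²(0.0321)²/(2·2460) ≈ 1.67×10⁻²⁷ kg.

m ≈ 1.67×10⁻²⁷ kg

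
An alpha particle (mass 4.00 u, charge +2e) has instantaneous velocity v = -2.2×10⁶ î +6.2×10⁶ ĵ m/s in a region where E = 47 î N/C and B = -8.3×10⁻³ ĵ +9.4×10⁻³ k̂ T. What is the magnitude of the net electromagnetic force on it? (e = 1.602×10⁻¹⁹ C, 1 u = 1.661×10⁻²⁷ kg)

|F| ≈ 2.07×10⁻¹⁴ N

v×B = (5.83×10⁴, 2.07×10⁴, 1.83×10⁴) N/C.
E + v×B = (5.83×10⁴, 2.07×10⁴, 1.83×10⁴) N/C.
F = q(E + v×B) = (3.204×10⁻¹⁹ C)·(5.83×10⁴, 2.07×10⁴, 1.83×10⁴) = (1.87×10⁻¹⁴, 6.63×10⁻¹⁵, 5.85×10⁻¹⁵) N.
|F| = 2.07×10⁻¹⁴ N.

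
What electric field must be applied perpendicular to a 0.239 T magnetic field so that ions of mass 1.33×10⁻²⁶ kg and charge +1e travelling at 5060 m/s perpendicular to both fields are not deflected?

E = 1210 V/m

For straight-line motion qE = qvB, so E = vB.
E = 5060 × 0.239 = 1210 V/m.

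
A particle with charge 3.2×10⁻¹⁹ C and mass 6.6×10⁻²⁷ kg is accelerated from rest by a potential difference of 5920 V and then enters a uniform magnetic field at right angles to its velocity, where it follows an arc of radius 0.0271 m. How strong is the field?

v = √(2|q|V/m) = √(2·3.2×10⁻¹⁹·5920/6.6×10⁻²⁷) ≈ 7.577×10⁵ m/s.
B = mv/(|q|r) = (6.6×10⁻²⁷)(7.577×10⁵)/((3.2×10⁻¹⁹)(0.0271)) ≈ 0.577 T.

B ≈ 0.577 T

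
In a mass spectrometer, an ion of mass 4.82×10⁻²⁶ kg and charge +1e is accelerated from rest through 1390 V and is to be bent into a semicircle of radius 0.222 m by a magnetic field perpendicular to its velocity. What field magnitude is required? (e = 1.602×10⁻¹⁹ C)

B ≈ 0.130 T

v = √(2|q|V/m) = √(2·1.602×10⁻¹⁹·1390/4.82×10⁻²⁶) ≈ 9.612×10⁴ m/s.
B = mv/(|q|r) = (4.82×10⁻²⁶)(9.612×10⁴)/((1.602×10⁻¹⁹)(0.222)) ≈ 0.130 T.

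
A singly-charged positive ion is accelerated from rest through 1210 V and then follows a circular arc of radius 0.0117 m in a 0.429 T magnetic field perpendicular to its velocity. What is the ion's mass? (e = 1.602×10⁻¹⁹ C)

Combine |q|V = ½mv² and r = mv/(|q|B): eliminate v to get m = qB²r²/(2V).
m = (1.602×10⁻¹⁹)(0.429)²(0.0117)²/(2·1210) ≈ 1.67×10⁻²⁷ kg.

m ≈ 1.67×10⁻²⁷ kg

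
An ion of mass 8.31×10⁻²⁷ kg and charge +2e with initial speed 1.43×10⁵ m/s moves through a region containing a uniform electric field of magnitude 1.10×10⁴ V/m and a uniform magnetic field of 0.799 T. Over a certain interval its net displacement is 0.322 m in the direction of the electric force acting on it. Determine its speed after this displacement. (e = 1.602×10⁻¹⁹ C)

B does no work; ΔKE = |q|E d.
½mv_f² = ½mv₀² + |q|Ed = ½(8.31×10⁻²⁷)(1.43×10⁵)² + (3.204×10⁻¹⁹)(1.10×10⁴)(0.322) ≈ 8.497×10⁻¹⁷ J + 1.135×10⁻¹⁵ J ≈ 1.220×10⁻¹⁵ J.
v_f = √(2·1.220×10⁻¹⁵/8.31×10⁻²⁷) ≈ 5.42×10⁵ m/s.

v_f ≈ 5.42×10⁵ m/s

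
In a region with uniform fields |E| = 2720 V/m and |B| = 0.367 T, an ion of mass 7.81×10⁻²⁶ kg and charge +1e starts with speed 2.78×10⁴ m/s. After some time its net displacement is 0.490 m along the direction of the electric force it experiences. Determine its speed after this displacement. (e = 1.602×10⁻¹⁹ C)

B does no work; ΔKE = |q|E d.
½mv_f² = ½mv₀² + |q|Ed = ½(7.81×10⁻²⁶)(2.78×10⁴)² + (1.602×10⁻¹⁹)(2720)(0.490) ≈ 3.018×10⁻¹⁷ J + 2.135×10⁻¹⁶ J ≈ 2.437×10⁻¹⁶ J.
v_f = √(2·2.437×10⁻¹⁶/7.81×10⁻²⁶) ≈ 7.90×10⁴ m/s.

v_f ≈ 7.90×10⁴ m/s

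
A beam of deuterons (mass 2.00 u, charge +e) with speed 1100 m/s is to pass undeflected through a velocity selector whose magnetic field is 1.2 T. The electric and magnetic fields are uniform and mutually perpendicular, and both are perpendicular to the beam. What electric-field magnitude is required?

For straight-line motion qE = qvB, so E = vB.
E = 1100 × 1.2 = 1300 V/m.

E = 1300 V/m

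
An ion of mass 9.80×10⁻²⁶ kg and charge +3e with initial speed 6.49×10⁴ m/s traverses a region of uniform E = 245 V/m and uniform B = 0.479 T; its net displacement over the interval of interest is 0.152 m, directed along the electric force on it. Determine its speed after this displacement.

B does no work; ΔKE = |q|E d.
½mv_f² = ½mv₀² + |q|Ed = ½(9.80×10⁻²⁶)(6.49×10⁴)² + (4.806×10⁻¹⁹)(245)(0.152) ≈ 2.064×10⁻¹⁶ J + 1.790×10⁻¹⁷ J ≈ 2.243×10⁻¹⁶ J.
v_f = √(2·2.243×10⁻¹⁶/9.80×10⁻²⁶) ≈ 6.77×10⁴ m/s.

v_f ≈ 6.77×10⁴ m/s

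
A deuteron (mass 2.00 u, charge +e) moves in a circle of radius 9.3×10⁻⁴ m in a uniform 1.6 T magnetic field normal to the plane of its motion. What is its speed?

v ≈ 7.2×10⁴ m/s

From |q|vB = mv²/r, v = |q|Br/m.
v = (1.602×10⁻¹⁹)(1.6)(9.3×10⁻⁴)/3.322×10⁻²⁷ ≈ 7.2×10⁴ m/s.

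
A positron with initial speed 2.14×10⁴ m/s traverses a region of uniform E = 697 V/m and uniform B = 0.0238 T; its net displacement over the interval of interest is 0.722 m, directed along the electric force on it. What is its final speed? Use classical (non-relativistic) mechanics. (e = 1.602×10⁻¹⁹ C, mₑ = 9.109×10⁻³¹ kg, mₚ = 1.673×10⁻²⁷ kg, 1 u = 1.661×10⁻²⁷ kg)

v_f ≈ 1.33×10⁷ m/s

B does no work; ΔKE = |q|E d.
½mv_f² = ½mv₀² + |q|Ed = ½(9.109×10⁻³¹)(2.14×10⁴)² + (1.602×10⁻¹⁹)(697)(0.722) ≈ 2.086×10⁻²² J + 8.062×10⁻¹⁷ J ≈ 8.062×10⁻¹⁷ J.
v_f = √(2·8.062×10⁻¹⁷/9.109×10⁻³¹) ≈ 1.33×10⁷ m/s.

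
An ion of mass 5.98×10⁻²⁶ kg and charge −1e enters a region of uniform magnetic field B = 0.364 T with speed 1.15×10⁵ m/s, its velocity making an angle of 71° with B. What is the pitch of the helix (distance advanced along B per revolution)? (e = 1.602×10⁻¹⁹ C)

p ≈ 0.241 m

v∥ = v cosθ = 1.15×10⁵·cos71° ≈ 3.744×10⁴ m/s.
T = 2πm/(|q|B) = 2π(5.98×10⁻²⁶)/((1.602×10⁻¹⁹)(0.364)) ≈ 6.443×10⁻⁶ s.
pitch = v∥ T = (3.744×10⁴)(6.443×10⁻⁶) ≈ 0.241 m.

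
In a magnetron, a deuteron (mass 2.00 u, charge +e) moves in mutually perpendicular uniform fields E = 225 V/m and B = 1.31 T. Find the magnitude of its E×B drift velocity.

v_d ≈ 172 m/s

The steady drift has the magnetic force balancing the electric force, so v_d = E/B.
v_d = 225/1.31 = 172 m/s.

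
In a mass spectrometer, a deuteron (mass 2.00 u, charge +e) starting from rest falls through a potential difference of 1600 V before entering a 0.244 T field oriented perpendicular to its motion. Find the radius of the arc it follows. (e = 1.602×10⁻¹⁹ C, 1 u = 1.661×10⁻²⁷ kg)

Acceleration: |q|V = ½mv² ⇒ v = √(2|q|V/m) = √(2·1.602×10⁻¹⁹·1600/3.322×10⁻²⁷) ≈ 3.928×10⁵ m/s.
In the field: r = mv/(|q|B) = (3.322×10⁻²⁷)(3.928×10⁵)/((1.602×10⁻¹⁹)(0.244)) ≈ 0.0334 m.

r ≈ 0.0334 m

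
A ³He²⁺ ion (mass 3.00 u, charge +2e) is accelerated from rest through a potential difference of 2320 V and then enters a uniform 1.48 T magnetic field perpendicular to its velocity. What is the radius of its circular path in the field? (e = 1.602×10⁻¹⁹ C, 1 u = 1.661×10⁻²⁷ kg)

Acceleration: |q|V = ½mv² ⇒ v = √(2|q|V/m) = √(2·3.204×10⁻¹⁹·2320/4.983×10⁻²⁷) ≈ 5.462×10⁵ m/s.
In the field: r = mv/(|q|B) = (4.983×10⁻²⁷)(5.462×10⁵)/((3.204×10⁻¹⁹)(1.48)) ≈ 5.74×10⁻³ m.

r ≈ 5.74×10⁻³ m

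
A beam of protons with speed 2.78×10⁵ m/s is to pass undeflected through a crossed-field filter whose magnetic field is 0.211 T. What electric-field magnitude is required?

E = 5.87×10⁴ V/m

For straight-line motion qE = qvB, so E = vB.
E = 2.78×10⁵ × 0.211 = 5.87×10⁴ V/m.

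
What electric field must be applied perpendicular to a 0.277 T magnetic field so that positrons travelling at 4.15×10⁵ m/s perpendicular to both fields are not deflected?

For straight-line motion qE = qvB, so E = vB.
E = 4.15×10⁵ × 0.277 = 1.15×10⁵ V/m.

E = 1.15×10⁵ V/m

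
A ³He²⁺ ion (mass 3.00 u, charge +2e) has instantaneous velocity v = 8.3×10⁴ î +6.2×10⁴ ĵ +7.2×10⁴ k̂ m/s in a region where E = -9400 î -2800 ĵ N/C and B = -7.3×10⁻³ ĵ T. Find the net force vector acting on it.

v×B = (526, 0, -606) N/C.
E + v×B = (-8870, -2800, -606) N/C.
F = q(E + v×B) = (3.204×10⁻¹⁹ C)·(-8870, -2800, -606) = (-2.84×10⁻¹⁵, -8.97×10⁻¹⁶, -1.94×10⁻¹⁶) N.

F ≈ (-2.84×10⁻¹⁵, -8.97×10⁻¹⁶, -1.94×10⁻¹⁶) N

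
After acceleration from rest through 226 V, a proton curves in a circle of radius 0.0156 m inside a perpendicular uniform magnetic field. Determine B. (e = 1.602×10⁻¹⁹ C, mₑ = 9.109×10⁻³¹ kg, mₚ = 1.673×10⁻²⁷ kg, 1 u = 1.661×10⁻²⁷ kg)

B ≈ 0.139 T

v = √(2|q|V/m) = √(2·1.602×10⁻¹⁹·226/1.673×10⁻²⁷) ≈ 2.080×10⁵ m/s.
B = mv/(|q|r) = (1.673×10⁻²⁷)(2.080×10⁵)/((1.602×10⁻¹⁹)(0.0156)) ≈ 0.139 T.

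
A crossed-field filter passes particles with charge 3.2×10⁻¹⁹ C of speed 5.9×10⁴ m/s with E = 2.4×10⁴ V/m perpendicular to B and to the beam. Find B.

B = 0.41 T

Balance of forces in the selector: qE = qvB ⇒ B = E/v.
B = 2.4×10⁴/5.9×10⁴ = 0.41 T.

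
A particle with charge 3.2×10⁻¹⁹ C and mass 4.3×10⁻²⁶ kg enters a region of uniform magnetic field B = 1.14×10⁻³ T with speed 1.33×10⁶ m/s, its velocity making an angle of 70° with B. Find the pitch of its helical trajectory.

v∥ = v cosθ = 1.33×10⁶·cos70° ≈ 4.549×10⁵ m/s.
T = 2πm/(|q|B) = 2π(4.3×10⁻²⁶)/((3.2×10⁻¹⁹)(1.14×10⁻³)) ≈ 7.406×10⁻⁴ s.
pitch = v∥ T = (4.549×10⁵)(7.406×10⁻⁴) ≈ 337 m.

p ≈ 337 m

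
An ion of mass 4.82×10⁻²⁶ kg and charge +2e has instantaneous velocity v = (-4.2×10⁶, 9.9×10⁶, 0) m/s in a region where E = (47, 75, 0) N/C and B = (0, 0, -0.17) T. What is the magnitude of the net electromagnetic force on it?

|F| ≈ 5.86×10⁻¹³ N

v×B = (-1.68×10⁶, -7.14×10⁵, 0) N/C.
E + v×B = (-1.68×10⁶, -7.14×10⁵, 0) N/C.
F = q(E + v×B) = (3.204×10⁻¹⁹ C)·(-1.68×10⁶, -7.14×10⁵, 0) = (-5.39×10⁻¹³, -2.29×10⁻¹³, 0) N.
|F| = 5.86×10⁻¹³ N.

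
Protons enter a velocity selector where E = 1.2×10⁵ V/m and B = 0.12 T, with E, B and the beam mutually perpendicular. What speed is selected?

Straight-line motion ⇒ electric and magnetic forces cancel, so E = vB.
v = E/B = 1.2×10⁵/0.12 = 1.0×10⁶ m/s.
The result is independent of the particle's charge and mass.

v = 1.0×10⁶ m/s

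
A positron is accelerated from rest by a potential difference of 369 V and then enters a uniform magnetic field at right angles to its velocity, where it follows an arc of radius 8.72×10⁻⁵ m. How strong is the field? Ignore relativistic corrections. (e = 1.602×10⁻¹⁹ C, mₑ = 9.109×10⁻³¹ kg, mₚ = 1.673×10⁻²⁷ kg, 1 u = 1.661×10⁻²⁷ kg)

B ≈ 0.743 T

v = √(2|q|V/m) = √(2·1.602×10⁻¹⁹·369/9.109×10⁻³¹) ≈ 1.139×10⁷ m/s.
B = mv/(|q|r) = (9.109×10⁻³¹)(1.139×10⁷)/((1.602×10⁻¹⁹)(8.72×10⁻⁵)) ≈ 0.743 T.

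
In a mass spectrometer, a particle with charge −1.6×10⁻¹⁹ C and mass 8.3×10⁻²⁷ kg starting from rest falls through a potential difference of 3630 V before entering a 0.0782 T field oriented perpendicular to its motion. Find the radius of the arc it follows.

Acceleration: |q|V = ½mv² ⇒ v = √(2|q|V/m) = √(2·1.6×10⁻¹⁹·3630/8.3×10⁻²⁷) ≈ 3.741×10⁵ m/s.
In the field: r = mv/(|q|B) = (8.3×10⁻²⁷)(3.741×10⁵)/((1.6×10⁻¹⁹)(0.0782)) ≈ 0.248 m.

r ≈ 0.248 m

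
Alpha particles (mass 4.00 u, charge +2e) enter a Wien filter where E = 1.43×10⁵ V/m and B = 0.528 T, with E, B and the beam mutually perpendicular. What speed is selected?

v = 2.71×10⁵ m/s

Zero net Lorentz force requires |qE| = |q v×B|, i.e. E = vB.
v = E/B = 1.43×10⁵/0.528 = 2.71×10⁵ m/s.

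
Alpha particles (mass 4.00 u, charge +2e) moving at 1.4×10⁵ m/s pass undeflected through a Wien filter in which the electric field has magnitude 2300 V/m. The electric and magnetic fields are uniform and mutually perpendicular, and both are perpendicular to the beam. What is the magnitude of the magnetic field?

B = 0.016 T

Balance of forces in the selector: qE = qvB ⇒ B = E/v.
B = 2300/1.4×10⁵ = 0.016 T.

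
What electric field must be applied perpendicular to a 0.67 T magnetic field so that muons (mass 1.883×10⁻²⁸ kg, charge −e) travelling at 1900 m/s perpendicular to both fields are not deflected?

E = 1300 V/m

For straight-line motion qE = qvB, so E = vB.
E = 1900 × 0.67 = 1300 V/m.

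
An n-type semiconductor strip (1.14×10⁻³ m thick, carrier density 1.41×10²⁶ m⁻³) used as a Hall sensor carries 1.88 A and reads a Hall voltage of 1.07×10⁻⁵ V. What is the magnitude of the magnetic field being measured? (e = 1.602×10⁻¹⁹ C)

From V_H = IB/(n e t), B = V_H n e t / I.
B = (1.07×10⁻⁵)(1.41×10²⁶)(1.602×10⁻¹⁹)(1.14×10⁻³)/1.88 ≈ 0.147 T.

B ≈ 0.147 T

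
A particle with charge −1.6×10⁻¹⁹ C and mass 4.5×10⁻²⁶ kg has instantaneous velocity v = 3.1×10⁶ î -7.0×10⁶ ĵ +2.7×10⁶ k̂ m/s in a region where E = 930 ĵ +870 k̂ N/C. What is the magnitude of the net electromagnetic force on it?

|F| ≈ 2.04×10⁻¹⁶ N

Only an electric field acts, so F = qE = (−1.6×10⁻¹⁹ C)·(0, 930, 870) = (0, -1.49×10⁻¹⁶, -1.39×10⁻¹⁶) N.
|F| = 2.04×10⁻¹⁶ N.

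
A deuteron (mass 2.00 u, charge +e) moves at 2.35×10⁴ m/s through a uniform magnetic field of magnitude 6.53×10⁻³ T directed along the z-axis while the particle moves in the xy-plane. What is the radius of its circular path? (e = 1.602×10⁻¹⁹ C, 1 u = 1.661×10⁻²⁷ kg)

The magnetic force provides the centripetal force: |q|vB = mv²/r.
r = mv/(|q|B) = (3.322×10⁻²⁷)(2.35×10⁴)/((1.602×10⁻¹⁹)(6.53×10⁻³)) ≈ 0.0746 m.

r ≈ 0.0746 m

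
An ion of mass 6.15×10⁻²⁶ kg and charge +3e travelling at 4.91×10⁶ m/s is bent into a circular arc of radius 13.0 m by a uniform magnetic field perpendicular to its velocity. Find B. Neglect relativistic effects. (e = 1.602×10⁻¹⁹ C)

From |q|vB = mv²/r, B = mv/(|q|r).
B = (6.15×10⁻²⁶)(4.91×10⁶)/((4.806×10⁻¹⁹)(13.0)) ≈ 0.0483 T.

B ≈ 0.0483 T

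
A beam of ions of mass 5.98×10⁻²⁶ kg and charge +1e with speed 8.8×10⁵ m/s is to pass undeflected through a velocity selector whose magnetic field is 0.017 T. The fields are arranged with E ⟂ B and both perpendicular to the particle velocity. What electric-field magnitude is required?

E = 1.5×10⁴ V/m

For straight-line motion qE = qvB, so E = vB.
E = 8.8×10⁵ × 0.017 = 1.5×10⁴ V/m.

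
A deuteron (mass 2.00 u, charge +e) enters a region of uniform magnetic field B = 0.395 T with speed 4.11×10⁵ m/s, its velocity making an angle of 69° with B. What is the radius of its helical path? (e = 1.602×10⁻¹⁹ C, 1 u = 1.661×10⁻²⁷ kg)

v⊥ = v sinθ = 4.11×10⁵·sin69° ≈ 3.837×10⁵ m/s.
r = m v⊥/(|q|B) = (3.322×10⁻²⁷)(3.837×10⁵)/((1.602×10⁻¹⁹)(0.395)) ≈ 0.0201 m.

r ≈ 0.0201 m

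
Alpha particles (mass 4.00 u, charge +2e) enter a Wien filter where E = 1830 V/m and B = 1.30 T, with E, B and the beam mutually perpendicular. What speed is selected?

v = 1410 m/s

For undeflected motion the electric and magnetic forces balance: qE = qvB.
v = E/B = 1830/1.30 = 1410 m/s.
The result is independent of the particle's charge and mass.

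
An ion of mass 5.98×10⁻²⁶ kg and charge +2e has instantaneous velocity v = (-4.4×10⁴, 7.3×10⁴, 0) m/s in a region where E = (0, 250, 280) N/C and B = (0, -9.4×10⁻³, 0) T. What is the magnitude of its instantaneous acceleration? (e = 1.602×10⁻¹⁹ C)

v×B = (0, 0, 414) N/C.
E + v×B = (0, 250, 694) N/C.
F = q(E + v×B) = (3.204×10⁻¹⁹ C)·(0, 250, 694) = (0, 8.01×10⁻¹⁷, 2.22×10⁻¹⁶) N.
|a| = |F|/m = 2.362×10⁻¹⁶/5.98×10⁻²⁶ ≈ 3.95×10⁹ m/s².

|a| ≈ 3.95×10⁹ m/s²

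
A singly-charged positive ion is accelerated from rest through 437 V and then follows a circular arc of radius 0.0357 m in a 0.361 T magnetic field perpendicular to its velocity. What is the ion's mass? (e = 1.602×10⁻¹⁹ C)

m ≈ 3.04×10⁻²⁶ kg

Combine |q|V = ½mv² and r = mv/(|q|B): eliminate v to get m = qB²r²/(2V).
m = (1.602×10⁻¹⁹)(0.361)²(0.0357)²/(2·437) ≈ 3.04×10⁻²⁶ kg.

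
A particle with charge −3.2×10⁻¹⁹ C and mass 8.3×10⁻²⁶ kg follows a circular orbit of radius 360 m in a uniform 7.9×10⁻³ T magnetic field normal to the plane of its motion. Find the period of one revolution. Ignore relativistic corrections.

The cyclotron period depends only on m, q, B: T = 2πm/(|q|B).
T = 2π(8.3×10⁻²⁶)/((3.2×10⁻¹⁹)(7.9×10⁻³)) ≈ 2.1×10⁻⁴ s.

T ≈ 2.1×10⁻⁴ s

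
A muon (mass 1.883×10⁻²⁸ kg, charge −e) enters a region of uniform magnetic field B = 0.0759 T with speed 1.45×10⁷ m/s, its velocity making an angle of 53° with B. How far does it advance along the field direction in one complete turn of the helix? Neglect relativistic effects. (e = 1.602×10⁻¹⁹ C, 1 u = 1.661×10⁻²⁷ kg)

p ≈ 0.849 m

v∥ = v cosθ = 1.45×10⁷·cos53° ≈ 8.726×10⁶ m/s.
T = 2πm/(|q|B) = 2π(1.883×10⁻²⁸)/((1.602×10⁻¹⁹)(0.0759)) ≈ 9.730×10⁻⁸ s.
pitch = v∥ T = (8.726×10⁶)(9.730×10⁻⁸) ≈ 0.849 m.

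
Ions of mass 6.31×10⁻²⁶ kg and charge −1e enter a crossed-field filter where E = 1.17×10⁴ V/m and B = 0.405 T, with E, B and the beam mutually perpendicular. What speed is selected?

Zero net Lorentz force requires |qE| = |q v×B|, i.e. E = vB.
v = E/B = 1.17×10⁴/0.405 = 2.89×10⁴ m/s.
The result is independent of the particle's charge and mass.

v = 2.89×10⁴ m/s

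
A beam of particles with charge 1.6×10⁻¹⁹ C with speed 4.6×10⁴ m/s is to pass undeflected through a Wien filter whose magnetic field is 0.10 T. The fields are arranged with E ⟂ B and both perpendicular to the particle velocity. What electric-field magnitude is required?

For straight-line motion qE = qvB, so E = vB.
E = 4.6×10⁴ × 0.10 = 4600 V/m.

E = 4600 V/m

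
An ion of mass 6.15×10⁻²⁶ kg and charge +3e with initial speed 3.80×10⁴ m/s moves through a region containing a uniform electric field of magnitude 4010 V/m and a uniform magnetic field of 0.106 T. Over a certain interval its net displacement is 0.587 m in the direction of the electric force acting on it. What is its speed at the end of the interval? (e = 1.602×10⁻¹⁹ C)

B does no work; ΔKE = |q|E d.
½mv_f² = ½mv₀² + |q|Ed = ½(6.15×10⁻²⁶)(3.80×10⁴)² + (4.806×10⁻¹⁹)(4010)(0.587) ≈ 4.440×10⁻¹⁷ J + 1.131×10⁻¹⁵ J ≈ 1.176×10⁻¹⁵ J.
v_f = √(2·1.176×10⁻¹⁵/6.15×10⁻²⁶) ≈ 1.96×10⁵ m/s.

v_f ≈ 1.96×10⁵ m/s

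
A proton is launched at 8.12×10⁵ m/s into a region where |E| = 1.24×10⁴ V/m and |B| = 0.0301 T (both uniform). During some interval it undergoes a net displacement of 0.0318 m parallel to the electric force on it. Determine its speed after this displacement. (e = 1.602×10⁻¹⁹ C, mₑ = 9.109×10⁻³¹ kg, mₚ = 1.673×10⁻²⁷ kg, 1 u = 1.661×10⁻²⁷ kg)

v_f ≈ 8.57×10⁵ m/s

B does no work; ΔKE = |q|E d.
½mv_f² = ½mv₀² + |q|Ed = ½(1.673×10⁻²⁷)(8.12×10⁵)² + (1.602×10⁻¹⁹)(1.24×10⁴)(0.0318) ≈ 5.515×10⁻¹⁶ J + 6.317×10⁻¹⁷ J ≈ 6.147×10⁻¹⁶ J.
v_f = √(2·6.147×10⁻¹⁶/1.673×10⁻²⁷) ≈ 8.57×10⁵ m/s.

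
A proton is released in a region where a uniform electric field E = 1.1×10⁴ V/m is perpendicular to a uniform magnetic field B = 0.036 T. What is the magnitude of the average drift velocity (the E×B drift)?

v_d ≈ 3.1×10⁵ m/s

In crossed fields the guiding centre drifts at v_d = |E×B|/B² = E/B, independent of charge and mass.
v_d = 1.1×10⁴/0.036 = 3.1×10⁵ m/s.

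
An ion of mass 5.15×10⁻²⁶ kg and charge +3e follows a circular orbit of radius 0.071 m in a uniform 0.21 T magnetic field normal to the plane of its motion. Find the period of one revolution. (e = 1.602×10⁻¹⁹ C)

T ≈ 3.2×10⁻⁶ s

The cyclotron period depends only on m, q, B: T = 2πm/(|q|B).
T = 2π(5.15×10⁻²⁶)/((4.806×10⁻¹⁹)(0.21)) ≈ 3.2×10⁻⁶ s.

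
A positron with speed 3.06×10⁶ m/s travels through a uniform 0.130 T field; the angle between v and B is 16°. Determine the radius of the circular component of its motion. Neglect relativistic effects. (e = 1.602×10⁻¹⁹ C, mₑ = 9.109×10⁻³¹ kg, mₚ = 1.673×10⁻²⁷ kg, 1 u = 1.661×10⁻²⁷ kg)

v⊥ = v sinθ = 3.06×10⁶·sin16° ≈ 8.435×10⁵ m/s.
r = m v⊥/(|q|B) = (9.109×10⁻³¹)(8.435×10⁵)/((1.602×10⁻¹⁹)(0.130)) ≈ 3.69×10⁻⁵ m.

r ≈ 3.69×10⁻⁵ m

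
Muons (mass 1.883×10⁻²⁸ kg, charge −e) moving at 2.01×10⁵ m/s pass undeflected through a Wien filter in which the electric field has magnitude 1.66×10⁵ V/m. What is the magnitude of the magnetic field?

B = 0.826 T

Balance of forces in the selector: qE = qvB ⇒ B = E/v.
B = 1.66×10⁵/2.01×10⁵ = 0.826 T.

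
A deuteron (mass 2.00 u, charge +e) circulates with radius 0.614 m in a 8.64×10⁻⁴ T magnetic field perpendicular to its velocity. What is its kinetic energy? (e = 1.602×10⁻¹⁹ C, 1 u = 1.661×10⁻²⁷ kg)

KE ≈ 6.79 eV

v = |q|Br/m, then KE = ½mv² = (qBr)²/(2m).
v = (1.602×10⁻¹⁹)(8.64×10⁻⁴)(0.614)/3.322×10⁻²⁷ ≈ 2.558×10⁴ m/s.
KE = ½(3.322×10⁻²⁷)(2.558×10⁴)² ≈ 1.09×10⁻¹⁸ J = 6.79 eV.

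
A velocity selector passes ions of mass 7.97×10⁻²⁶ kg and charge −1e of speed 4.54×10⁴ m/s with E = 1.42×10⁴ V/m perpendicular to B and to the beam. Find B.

B = 0.313 T

Balance of forces in the selector: qE = qvB ⇒ B = E/v.
B = 1.42×10⁴/4.54×10⁴ = 0.313 T.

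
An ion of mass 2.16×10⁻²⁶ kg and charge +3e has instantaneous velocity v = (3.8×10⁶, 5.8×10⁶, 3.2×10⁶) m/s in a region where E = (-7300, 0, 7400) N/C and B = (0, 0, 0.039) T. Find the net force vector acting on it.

F ≈ (1.05×10⁻¹³, -7.12×10⁻¹⁴, 3.56×10⁻¹⁵) N

v×B = (2.26×10⁵, -1.48×10⁵, 0) N/C.
E + v×B = (2.19×10⁵, -1.48×10⁵, 7400) N/C.
F = q(E + v×B) = (4.806×10⁻¹⁹ C)·(2.19×10⁵, -1.48×10⁵, 7400) = (1.05×10⁻¹³, -7.12×10⁻¹⁴, 3.56×10⁻¹⁵) N.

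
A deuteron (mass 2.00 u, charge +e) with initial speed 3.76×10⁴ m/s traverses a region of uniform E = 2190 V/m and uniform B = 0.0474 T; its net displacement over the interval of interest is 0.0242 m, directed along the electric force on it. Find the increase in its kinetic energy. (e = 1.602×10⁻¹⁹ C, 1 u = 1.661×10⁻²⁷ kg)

The magnetic force is always ⟂ v and does no work; only the electric force changes KE.
ΔKE = F_E · d = |q|E d = (1.602×10⁻¹⁹)(2190)(0.0242) ≈ 8.49×10⁻¹⁸ J.

ΔKE ≈ 8.49×10⁻¹⁸ J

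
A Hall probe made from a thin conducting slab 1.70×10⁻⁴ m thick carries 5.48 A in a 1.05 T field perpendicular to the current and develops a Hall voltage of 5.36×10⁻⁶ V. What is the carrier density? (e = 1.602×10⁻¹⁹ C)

n ≈ 3.94×10²⁸ m⁻³

From V_H = IB/(n e t), n = IB/(V_H e t).
n = (5.48)(1.05)/((5.36×10⁻⁶)(1.602×10⁻¹⁹)(1.70×10⁻⁴)) ≈ 3.94×10²⁸ m⁻³.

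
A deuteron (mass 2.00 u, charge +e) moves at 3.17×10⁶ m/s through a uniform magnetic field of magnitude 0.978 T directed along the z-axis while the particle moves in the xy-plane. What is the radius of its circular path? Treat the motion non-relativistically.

r ≈ 0.0672 m

The magnetic force provides the centripetal force: |q|vB = mv²/r.
r = mv/(|q|B) = (3.322×10⁻²⁷)(3.17×10⁶)/((1.602×10⁻¹⁹)(0.978)) ≈ 0.0672 m.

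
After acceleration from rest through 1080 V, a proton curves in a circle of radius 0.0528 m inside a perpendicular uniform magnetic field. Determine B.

v = √(2|q|V/m) = √(2·1.602×10⁻¹⁹·1080/1.673×10⁻²⁷) ≈ 4.548×10⁵ m/s.
B = mv/(|q|r) = (1.673×10⁻²⁷)(4.548×10⁵)/((1.602×10⁻¹⁹)(0.0528)) ≈ 0.0900 T.

B ≈ 0.0900 T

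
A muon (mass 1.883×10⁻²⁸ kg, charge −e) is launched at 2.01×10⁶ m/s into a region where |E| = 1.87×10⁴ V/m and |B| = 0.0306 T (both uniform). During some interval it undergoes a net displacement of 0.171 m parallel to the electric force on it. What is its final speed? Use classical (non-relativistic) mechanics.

B does no work; ΔKE = |q|E d.
½mv_f² = ½mv₀² + |q|Ed = ½(1.883×10⁻²⁸)(2.01×10⁶)² + (1.602×10⁻¹⁹)(1.87×10⁴)(0.171) ≈ 3.804×10⁻¹⁶ J + 5.123×10⁻¹⁶ J ≈ 8.926×10⁻¹⁶ J.
v_f = √(2·8.926×10⁻¹⁶/1.883×10⁻²⁸) ≈ 3.08×10⁶ m/s.

v_f ≈ 3.08×10⁶ m/s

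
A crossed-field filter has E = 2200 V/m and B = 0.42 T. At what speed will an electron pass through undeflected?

Straight-line motion ⇒ electric and magnetic forces cancel, so E = vB.
v = E/B = 2200/0.42 = 5200 m/s.

v = 5200 m/s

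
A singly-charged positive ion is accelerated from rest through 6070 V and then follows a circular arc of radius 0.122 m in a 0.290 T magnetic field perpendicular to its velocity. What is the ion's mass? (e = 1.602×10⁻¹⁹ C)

m ≈ 1.65×10⁻²⁶ kg

Combine |q|V = ½mv² and r = mv/(|q|B): eliminate v to get m = qB²r²/(2V).
m = (1.602×10⁻¹⁹)(0.290)²(0.122)²/(2·6070) ≈ 1.65×10⁻²⁶ kg.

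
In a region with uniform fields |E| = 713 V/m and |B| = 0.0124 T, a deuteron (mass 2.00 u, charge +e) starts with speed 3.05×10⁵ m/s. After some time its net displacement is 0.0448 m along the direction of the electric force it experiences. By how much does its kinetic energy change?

The magnetic force is always ⟂ v and does no work; only the electric force changes KE.
ΔKE = F_E · d = |q|E d = (1.602×10⁻¹⁹)(713)(0.0448) ≈ 5.12×10⁻¹⁸ J.

ΔKE ≈ 5.12×10⁻¹⁸ J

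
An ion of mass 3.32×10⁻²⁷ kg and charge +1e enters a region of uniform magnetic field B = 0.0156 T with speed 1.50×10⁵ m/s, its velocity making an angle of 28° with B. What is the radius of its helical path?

v⊥ = v sinθ = 1.50×10⁵·sin28° ≈ 7.042×10⁴ m/s.
r = m v⊥/(|q|B) = (3.32×10⁻²⁷)(7.042×10⁴)/((1.602×10⁻¹⁹)(0.0156)) ≈ 0.0936 m.

r ≈ 0.0936 m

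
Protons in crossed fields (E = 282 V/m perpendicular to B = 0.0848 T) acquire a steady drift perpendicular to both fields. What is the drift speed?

v_d ≈ 3330 m/s

In crossed fields the guiding centre drifts at v_d = |E×B|/B² = E/B, independent of charge and mass.
v_d = 282/0.0848 = 3330 m/s.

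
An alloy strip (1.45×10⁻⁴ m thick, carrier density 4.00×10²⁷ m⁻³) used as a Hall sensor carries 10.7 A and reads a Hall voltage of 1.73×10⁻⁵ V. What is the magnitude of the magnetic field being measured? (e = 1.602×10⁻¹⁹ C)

From V_H = IB/(n e t), B = V_H n e t / I.
B = (1.73×10⁻⁵)(4.00×10²⁷)(1.602×10⁻¹⁹)(1.45×10⁻⁴)/10.7 ≈ 0.150 T.

B ≈ 0.150 T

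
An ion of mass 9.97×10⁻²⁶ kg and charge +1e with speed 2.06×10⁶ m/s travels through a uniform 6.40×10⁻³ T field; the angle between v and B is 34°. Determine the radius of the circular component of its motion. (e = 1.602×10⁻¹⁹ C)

v⊥ = v sinθ = 2.06×10⁶·sin34° ≈ 1.152×10⁶ m/s.
r = m v⊥/(|q|B) = (9.97×10⁻²⁶)(1.152×10⁶)/((1.602×10⁻¹⁹)(6.40×10⁻³)) ≈ 112 m.

r ≈ 112 m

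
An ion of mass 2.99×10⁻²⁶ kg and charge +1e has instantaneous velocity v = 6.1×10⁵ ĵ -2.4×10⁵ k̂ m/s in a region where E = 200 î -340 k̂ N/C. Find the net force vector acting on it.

Only an electric field acts, so F = qE = (1.602×10⁻¹⁹ C)·(200, 0, -340) = (3.20×10⁻¹⁷, 0, -5.45×10⁻¹⁷) N.

F ≈ (3.20×10⁻¹⁷, 0, -5.45×10⁻¹⁷) N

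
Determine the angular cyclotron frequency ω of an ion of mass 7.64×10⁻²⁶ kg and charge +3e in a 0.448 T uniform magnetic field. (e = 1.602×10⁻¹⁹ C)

ω ≈ 2.82×10⁶ rad/s

ω = |q|B/m.
ω = (4.806×10⁻¹⁹)(0.448)/7.64×10⁻²⁶ ≈ 2.82×10⁶ rad/s.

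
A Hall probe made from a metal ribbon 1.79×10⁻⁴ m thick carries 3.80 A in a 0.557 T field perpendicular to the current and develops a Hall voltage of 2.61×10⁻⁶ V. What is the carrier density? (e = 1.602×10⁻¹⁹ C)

n ≈ 2.83×10²⁸ m⁻³

From V_H = IB/(n e t), n = IB/(V_H e t).
n = (3.80)(0.557)/((2.61×10⁻⁶)(1.602×10⁻¹⁹)(1.79×10⁻⁴)) ≈ 2.83×10²⁸ m⁻³.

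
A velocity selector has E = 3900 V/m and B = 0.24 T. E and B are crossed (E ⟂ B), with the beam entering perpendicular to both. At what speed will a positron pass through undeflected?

v = 1.6×10⁴ m/s

Zero net Lorentz force requires |qE| = |q v×B|, i.e. E = vB.
v = E/B = 3900/0.24 = 1.6×10⁴ m/s.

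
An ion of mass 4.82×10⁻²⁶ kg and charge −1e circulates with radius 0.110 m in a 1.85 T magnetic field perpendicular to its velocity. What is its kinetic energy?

KE ≈ 1.10×10⁻¹⁴ J

v = |q|Br/m, then KE = ½mv² = (qBr)²/(2m).
v = (1.602×10⁻¹⁹)(1.85)(0.110)/4.82×10⁻²⁶ ≈ 6.764×10⁵ m/s.
KE = ½(4.82×10⁻²⁶)(6.764×10⁵)² ≈ 1.10×10⁻¹⁴ J.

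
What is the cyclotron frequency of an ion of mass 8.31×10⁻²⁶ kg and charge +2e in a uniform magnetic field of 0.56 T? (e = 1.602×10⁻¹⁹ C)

f = |q|B/(2πm).
f = (3.204×10⁻¹⁹)(0.56)/(2π·8.31×10⁻²⁶) ≈ 3.4×10⁵ Hz.

f ≈ 3.4×10⁵ Hz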